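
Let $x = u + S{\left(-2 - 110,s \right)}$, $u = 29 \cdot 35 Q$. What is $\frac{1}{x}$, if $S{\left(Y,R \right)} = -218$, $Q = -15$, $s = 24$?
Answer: $- \frac{1}{15443} \approx -6.4754 \cdot 10^{-5}$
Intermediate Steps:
$u = -15225$ ($u = 29 \cdot 35 \left(-15\right) = 1015 \left(-15\right) = -15225$)
$x = -15443$ ($x = -15225 - 218 = -15443$)
$\frac{1}{x} = \frac{1}{-15443} = - \frac{1}{15443}$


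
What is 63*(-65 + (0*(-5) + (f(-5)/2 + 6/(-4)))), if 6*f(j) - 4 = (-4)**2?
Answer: -8169/2 ≈ -4084.5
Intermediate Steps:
f(j) = 10/3 (f(j) = 2/3 + (1/6)*(-4)**2 = 2/3 + (1/6)*16 = 2/3 + 8/3 = 10/3)
63*(-65 + (0*(-5) + (f(-5)/2 + 6/(-4)))) = 63*(-65 + (0*(-5) + ((10/3)/2 + 6/(-4)))) = 63*(-65 + (0 + ((10/3)*(1/2) + 6*(-1/4)))) = 63*(-65 + (0 + (5/3 - 3/2))) = 63*(-65 + (0 + 1/6)) = 63*(-65 + 1/6) = 63*(-389/6) = -8169/2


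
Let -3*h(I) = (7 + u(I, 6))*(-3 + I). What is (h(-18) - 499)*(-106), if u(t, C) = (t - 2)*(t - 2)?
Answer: -249100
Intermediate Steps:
u(t, C) = (-2 + t)**2 (u(t, C) = (-2 + t)*(-2 + t) = (-2 + t)**2)
h(I) = -(-3 + I)*(7 + (-2 + I)**2)/3 (h(I) = -(7 + (-2 + I)**2)*(-3 + I)/3 = -(-3 + I)*(7 + (-2 + I)**2)/3)
(h(-18) - 499)*(-106) = ((11 - 23/3*(-18) - 1/3*(-18)**3 + (7/3)*(-18)**2) - 499)*(-106) = ((11 + 138 - 1/3*(-5832) + (7/3)*324) - 499)*(-106) = ((11 + 138 + 1944 + 756) - 499)*(-106) = (2849 - 499)*(-106) = 2350*(-106) = -249100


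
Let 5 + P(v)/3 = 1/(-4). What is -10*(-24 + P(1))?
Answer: 795/2 ≈ 397.50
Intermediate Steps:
P(v) = -63/4 (P(v) = -15 + 3/(-4) = -15 + 3*(-1/4) = -15 - 3/4 = -63/4)
-10*(-24 + P(1)) = -10*(-24 - 63/4) = -10*(-159/4) = 795/2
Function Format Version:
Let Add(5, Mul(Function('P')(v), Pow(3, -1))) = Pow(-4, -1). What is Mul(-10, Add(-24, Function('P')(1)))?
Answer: Rational(795, 2) ≈ 397.50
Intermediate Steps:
Function('P')(v) = Rational(-63, 4) (Function('P')(v) = Add(-15, Mul(3, Pow(-4, -1))) = Add(-15, Mul(3, Rational(-1, 4))) = Add(-15, Rational(-3, 4)) = Rational(-63, 4))
Mul(-10, Add(-24, Function('P')(1))) = Mul(-10, Add(-24, Rational(-63, 4))) = Mul(-10, Rational(-159, 4)) = Rational(795, 2)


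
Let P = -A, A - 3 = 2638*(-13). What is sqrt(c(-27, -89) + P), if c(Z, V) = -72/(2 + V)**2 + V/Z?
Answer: sqrt(2336161110)/261 ≈ 185.19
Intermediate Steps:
c(Z, V) = -72/(2 + V)**2 + V/Z
A = -34291 (A = 3 + 2638*(-13) = 3 - 34294 = -34291)
P = 34291 (P = -1*(-34291) = 34291)
sqrt(c(-27, -89) + P) = sqrt((-72/(2 - 89)**2 - 89/(-27)) + 34291) = sqrt((-72/(-87)**2 - 89*(-1/27)) + 34291) = sqrt((-72*1/7569 + 89/27) + 34291) = sqrt((-8/841 + 89/27) + 34291) = sqrt(74633/22707 + 34291) = sqrt(778720370/22707) = sqrt(2336161110)/261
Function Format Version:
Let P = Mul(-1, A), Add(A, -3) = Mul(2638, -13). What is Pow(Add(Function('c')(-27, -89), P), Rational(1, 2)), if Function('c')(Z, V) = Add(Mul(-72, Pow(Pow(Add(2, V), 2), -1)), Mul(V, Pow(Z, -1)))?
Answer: Mul(Rational(1, 261), Pow(2336161110, Rational(1, 2))) ≈ 185.19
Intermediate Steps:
Function('c')(Z, V) = Add(Mul(-72, Pow(Add(2, V), -2)), Mul(V, Pow(Z, -1)))
A = -34291 (A = Add(3, Mul(2638, -13)) = Add(3, -34294) = -34291)
P = 34291 (P = Mul(-1, -34291) = 34291)
Pow(Add(Function('c')(-27, -89), P), Rational(1, 2)) = Pow(Add(Add(Mul(-72, Pow(Add(2, -89), -2)), Mul(-89, Pow(-27, -1))), 34291), Rational(1, 2)) = Pow(Add(Add(Mul(-72, Pow(-87, -2)), Mul(-89, Rational(-1, 27))), 34291), Rational(1, 2)) = Pow(Add(Add(Mul(-72, Rational(1, 7569)), Rational(89, 27)), 34291), Rational(1, 2)) = Pow(Add(Add(Rational(-8, 841), Rational(89, 27)), 34291), Rational(1, 2)) = Pow(Add(Rational(74633, 22707), 34291), Rational(1, 2)) = Pow(Rational(778720370, 22707), Rational(1, 2)) = Mul(Rational(1, 261), Pow(2336161110, Rational(1, 2)))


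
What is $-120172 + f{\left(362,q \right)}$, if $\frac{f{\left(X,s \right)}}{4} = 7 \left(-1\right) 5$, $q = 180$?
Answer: $-120312$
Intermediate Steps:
$f{\left(X,s \right)} = -140$ ($f{\left(X,s \right)} = 4 \cdot 7 \left(-1\right) 5 = 4 \left(\left(-7\right) 5\right) = 4 \left(-35\right) = -140$)
$-120172 + f{\left(362,q \right)} = -120172 - 140 = -120312$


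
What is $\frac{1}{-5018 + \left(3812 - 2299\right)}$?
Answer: $- \frac{1}{3505} \approx -0.00028531$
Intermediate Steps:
$\frac{1}{-5018 + \left(3812 - 2299\right)} = \frac{1}{-5018 + 1513} = \frac{1}{-3505} = - \frac{1}{3505}$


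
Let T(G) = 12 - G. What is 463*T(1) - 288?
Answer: 4805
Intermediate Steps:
463*T(1) - 288 = 463*(12 - 1*1) - 288 = 463*(12 - 1) - 288 = 463*11 - 288 = 5093 - 288 = 4805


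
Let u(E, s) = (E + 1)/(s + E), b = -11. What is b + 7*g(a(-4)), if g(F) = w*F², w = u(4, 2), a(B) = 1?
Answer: -31/6 ≈ -5.1667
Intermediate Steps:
u(E, s) = (1 + E)/(E + s)
w = ⅚ (w = (1 + 4)/(4 + 2) = 5/6 = (⅙)*5 = ⅚ ≈ 0.83333)
g(F) = 5*F²/6
b + 7*g(a(-4)) = -11 + 7*((⅚)*1²) = -11 + 7*((⅚)*1) = -11 + 7*(⅚) = -11 + 35/6 = -31/6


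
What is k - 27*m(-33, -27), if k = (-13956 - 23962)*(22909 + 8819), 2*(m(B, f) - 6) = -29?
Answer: -2406124149/2 ≈ -1.2031e+9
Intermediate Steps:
m(B, f) = -17/2 (m(B, f) = 6 + (½)*(-29) = 6 - 29/2 = -17/2)
k = -1203062304 (k = -37918*31728 = -1203062304)
k - 27*m(-33, -27) = -1203062304 - 27*(-17)/2 = -1203062304 - 1*(-459/2) = -1203062304 + 459/2 = -2406124149/2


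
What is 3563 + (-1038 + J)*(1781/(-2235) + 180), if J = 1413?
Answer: 10543862/149 ≈ 70764.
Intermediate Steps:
3563 + (-1038 + J)*(1781/(-2235) + 180) = 3563 + (-1038 + 1413)*(1781/(-2235) + 180) = 3563 + 375*(1781*(-1/2235) + 180) = 3563 + 375*(-1781/2235 + 180) = 3563 + 375*(400519/2235) = 3563 + 10012975/149 = 10543862/149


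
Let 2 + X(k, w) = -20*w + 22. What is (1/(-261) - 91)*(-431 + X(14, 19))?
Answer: 18787832/261 ≈ 71984.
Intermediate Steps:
X(k, w) = 20 - 20*w (X(k, w) = -2 + (-20*w + 22) = -2 + (22 - 20*w) = 20 - 20*w)
(1/(-261) - 91)*(-431 + X(14, 19)) = (1/(-261) - 91)*(-431 + (20 - 20*19)) = (-1/261 - 91)*(-431 + (20 - 380)) = -23752*(-431 - 360)/261 = -23752/261*(-791) = 18787832/261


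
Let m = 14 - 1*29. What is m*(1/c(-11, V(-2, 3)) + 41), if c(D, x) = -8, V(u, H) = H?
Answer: -4905/8 ≈ -613.13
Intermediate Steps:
m = -15 (m = 14 - 29 = -15)
m*(1/c(-11, V(-2, 3)) + 41) = -15*(1/(-8) + 41) = -15*(-⅛ + 41) = -15*327/8 = -4905/8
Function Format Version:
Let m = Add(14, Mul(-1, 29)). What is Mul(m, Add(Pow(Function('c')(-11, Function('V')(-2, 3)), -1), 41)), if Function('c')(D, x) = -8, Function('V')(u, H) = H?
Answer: Rational(-4905, 8) ≈ -613.13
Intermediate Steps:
m = -15 (m = Add(14, -29) = -15)
Mul(m, Add(Pow(Function('c')(-11, Function('V')(-2, 3)), -1), 41)) = Mul(-15, Add(Pow(-8, -1), 41)) = Mul(-15, Add(Rational(-1, 8), 41)) = Mul(-15, Rational(327, 8)) = Rational(-4905, 8)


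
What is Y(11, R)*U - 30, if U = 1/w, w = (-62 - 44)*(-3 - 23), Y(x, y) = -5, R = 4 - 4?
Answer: -82685/2756 ≈ -30.002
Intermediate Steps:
R = 0
w = 2756 (w = -106*(-26) = 2756)
U = 1/2756 ≈ 0.00036284
Y(11, R)*U - 30 = -5*1/2756 - 30 = -5/2756 - 30 = -82685/2756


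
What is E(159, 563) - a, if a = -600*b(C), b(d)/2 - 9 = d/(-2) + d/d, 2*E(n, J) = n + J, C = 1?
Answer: 11761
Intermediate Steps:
E(n, J) = J/2 + n/2 (E(n, J) = (n + J)/2 = (J + n)/2 = J/2 + n/2)
b(d) = 20 - d (b(d) = 18 + 2*(d/(-2) + d/d) = 18 + 2*(d*(-½) + 1) = 18 + 2*(-d/2 + 1) = 18 + 2*(1 - d/2) = 18 + (2 - d) = 20 - d)
a = -11400 (a = -600*(20 - 1*1) = -600*(20 - 1) = -600*19 = -11400)
E(159, 563) - a = ((½)*563 + (½)*159) - 1*(-11400) = (563/2 + 159/2) + 11400 = 361 + 11400 = 11761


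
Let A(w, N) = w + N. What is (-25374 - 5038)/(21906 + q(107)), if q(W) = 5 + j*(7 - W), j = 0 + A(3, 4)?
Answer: -30412/21211 ≈ -1.4338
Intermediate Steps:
A(w, N) = N + w
j = 7 (j = 0 + (4 + 3) = 0 + 7 = 7)
q(W) = 54 - 7*W (q(W) = 5 + 7*(7 - W) = 5 + (49 - 7*W) = 54 - 7*W)
(-25374 - 5038)/(21906 + q(107)) = (-25374 - 5038)/(21906 + (54 - 7*107)) = -30412/(21906 + (54 - 749)) = -30412/(21906 - 695) = -30412/21211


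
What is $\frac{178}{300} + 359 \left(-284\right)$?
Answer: $- \frac{15293311}{150} \approx -1.0196 \cdot 10^{5}$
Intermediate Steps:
$\frac{178}{300} + 359 \left(-284\right) = 178 \cdot \frac{1}{300} - 101956 = \frac{89}{150} - 101956 = - \frac{15293311}{150}$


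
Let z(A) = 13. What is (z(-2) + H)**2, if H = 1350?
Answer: 1857769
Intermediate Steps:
(z(-2) + H)**2 = (13 + 1350)**2 = 1363**2 = 1857769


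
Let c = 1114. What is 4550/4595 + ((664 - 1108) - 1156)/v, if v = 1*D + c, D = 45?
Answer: -415710/1065121 ≈ -0.39029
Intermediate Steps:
v = 1159 (v = 1*45 + 1114 = 45 + 1114 = 1159)
4550/4595 + ((664 - 1108) - 1156)/v = 4550/4595 + ((664 - 1108) - 1156)/1159 = 4550*(1/4595) + (-444 - 1156)*(1/1159) = 910/919 - 1600*1/1159 = 910/919 - 1600/1159 = -415710/1065121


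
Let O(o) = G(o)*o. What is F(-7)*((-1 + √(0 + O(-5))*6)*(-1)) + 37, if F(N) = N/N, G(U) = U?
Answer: 8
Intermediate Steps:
F(N) = 1
O(o) = o² (O(o) = o*o = o²)
F(-7)*((-1 + √(0 + O(-5))*6)*(-1)) + 37 = 1*((-1 + √(0 + (-5)²)*6)*(-1)) + 37 = 1*((-1 + √(0 + 25)*6)*(-1)) + 37 = 1*((-1 + √25*6)*(-1)) + 37 = 1*((-1 + 5*6)*(-1)) + 37 = 1*((-1 + 30)*(-1)) + 37 = 1*(29*(-1)) + 37 = 1*(-29) + 37 = -29 + 37 = 8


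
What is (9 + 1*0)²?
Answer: 81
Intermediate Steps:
(9 + 1*0)² = (9 + 0)² = 9² = 81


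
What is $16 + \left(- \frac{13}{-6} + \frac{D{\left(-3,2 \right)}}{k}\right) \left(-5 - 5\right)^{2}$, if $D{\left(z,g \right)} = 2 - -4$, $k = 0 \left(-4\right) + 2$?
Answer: $\frac{1598}{3} \approx 532.67$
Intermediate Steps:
$k = 2$ ($k = 0 + 2 = 2$)
$D{\left(z,g \right)} = 6$ ($D{\left(z,g \right)} = 2 + 4 = 6$)
$16 + \left(- \frac{13}{-6} + \frac{D{\left(-3,2 \right)}}{k}\right) \left(-5 - 5\right)^{2} = 16 + \left(- \frac{13}{-6} + \frac{6}{2}\right) \left(-5 - 5\right)^{2} = 16 + \left(\left(-13\right) \left(- \frac{1}{6}\right) + 6 \cdot \frac{1}{2}\right) \left(-10\right)^{2} = 16 + \left(\frac{13}{6} + 3\right) 100 = 16 + \frac{31}{6} \cdot 100 = 16 + \frac{1550}{3} = \frac{1598}{3}$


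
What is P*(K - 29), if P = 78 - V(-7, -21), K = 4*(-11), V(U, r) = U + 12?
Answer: -5329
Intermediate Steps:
V(U, r) = 12 + U
K = -44
P = 73 (P = 78 - (12 - 7) = 78 - 1*5 = 78 - 5 = 73)
P*(K - 29) = 73*(-44 - 29) = 73*(-73) = -5329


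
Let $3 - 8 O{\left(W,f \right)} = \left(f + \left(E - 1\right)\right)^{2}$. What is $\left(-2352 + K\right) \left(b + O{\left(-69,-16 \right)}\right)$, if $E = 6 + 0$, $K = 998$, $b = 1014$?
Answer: $- \frac{2705969}{2} \approx -1.353 \cdot 10^{6}$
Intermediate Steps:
$E = 6$
$O{\left(W,f \right)} = \frac{3}{8} - \frac{\left(5 + f\right)^{2}}{8}$ ($O{\left(W,f \right)} = \frac{3}{8} - \frac{\left(f + \left(6 - 1\right)\right)^{2}}{8} = \frac{3}{8} - \frac{\left(f + 5\right)^{2}}{8} = \frac{3}{8} - \frac{\left(5 + f\right)^{2}}{8}$)
$\left(-2352 + K\right) \left(b + O{\left(-69,-16 \right)}\right) = \left(-2352 + 998\right) \left(1014 + \left(\frac{3}{8} - \frac{\left(5 - 16\right)^{2}}{8}\right)\right) = - 1354 \left(1014 + \left(\frac{3}{8} - \frac{\left(-11\right)^{2}}{8}\right)\right) = - 1354 \left(1014 + \left(\frac{3}{8} - \frac{121}{8}\right)\right) = - 1354 \left(1014 - \frac{59}{4}\right) = \left(-1354\right) \frac{3997}{4} = - \frac{2705969}{2}$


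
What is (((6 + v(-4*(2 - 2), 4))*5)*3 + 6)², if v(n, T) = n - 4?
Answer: 1296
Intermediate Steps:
v(n, T) = -4 + n
(((6 + v(-4*(2 - 2), 4))*5)*3 + 6)² = (((6 + (-4 - 4*(2 - 2)))*5)*3 + 6)² = (((6 + (-4 - 4*0))*5)*3 + 6)² = (((6 + (-4 + 0))*5)*3 + 6)² = (((6 - 4)*5)*3 + 6)² = ((2*5)*3 + 6)² = (10*3 + 6)² = (30 + 6)² = 36² = 1296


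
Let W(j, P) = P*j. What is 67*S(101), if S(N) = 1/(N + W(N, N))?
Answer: 67/10302 ≈ 0.0065036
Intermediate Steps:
S(N) = 1/(N + N²) (S(N) = 1/(N + N*N) = 1/(N + N²))
67*S(101) = 67*(1/(101*(1 + 101))) = 67*((1/101)/102) = 67*((1/101)*(1/102)) = 67*(1/10302) = 67/10302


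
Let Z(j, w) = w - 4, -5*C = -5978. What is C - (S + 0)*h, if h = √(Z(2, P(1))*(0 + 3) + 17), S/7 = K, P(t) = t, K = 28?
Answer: 5978/5 - 392*√2 ≈ 641.23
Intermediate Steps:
C = 5978/5 (C = -⅕*(-5978) = 5978/5 ≈ 1195.6)
Z(j, w) = -4 + w
S = 196 (S = 7*28 = 196)
h = 2*√2 (h = √((-4 + 1)*(0 + 3) + 17) = √(-3*3 + 17) = √(-9 + 17) = √8 = 2*√2 ≈ 2.8284)
C - (S + 0)*h = 5978/5 - (196 + 0)*2*√2 = 5978/5 - 196*2*√2 = 5978/5 - 392*√2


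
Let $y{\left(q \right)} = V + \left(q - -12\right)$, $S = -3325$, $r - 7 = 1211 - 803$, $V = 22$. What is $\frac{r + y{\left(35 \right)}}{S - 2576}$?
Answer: $- \frac{484}{5901} \approx -0.08202$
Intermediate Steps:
$r = 415$ ($r = 7 + \left(1211 - 803\right) = 7 + 408 = 415$)
$y{\left(q \right)} = 34 + q$ ($y{\left(q \right)} = 22 + \left(q - -12\right) = 22 + \left(q + 12\right) = 22 + \left(12 + q\right) = 34 + q$)
$\frac{r + y{\left(35 \right)}}{S - 2576} = \frac{415 + \left(34 + 35\right)}{-3325 - 2576} = \frac{415 + 69}{-5901} = 484 \left(- \frac{1}{5901}\right) = - \frac{484}{5901}$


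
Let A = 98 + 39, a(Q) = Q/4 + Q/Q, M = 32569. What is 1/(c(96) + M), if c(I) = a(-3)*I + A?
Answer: 1/32730 ≈ 3.0553e-5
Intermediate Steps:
a(Q) = 1 + Q/4 (a(Q) = Q*(¼) + 1 = Q/4 + 1 = 1 + Q/4)
A = 137
c(I) = 137 + I/4 (c(I) = (1 + (¼)*(-3))*I + 137 = (1 - ¾)*I + 137 = I/4 + 137 = 137 + I/4)
1/(c(96) + M) = 1/((137 + (¼)*96) + 32569) = 1/((137 + 24) + 32569) = 1/(161 + 32569) = 1/32730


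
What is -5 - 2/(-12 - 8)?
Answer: -49/10 ≈ -4.9000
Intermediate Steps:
-5 - 2/(-12 - 8) = -5 - 2/(-20) = -5 - 1/20*(-2) = -5 + ⅒ = -49/10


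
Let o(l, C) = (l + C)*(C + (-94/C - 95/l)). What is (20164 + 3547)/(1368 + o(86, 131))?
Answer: 267128126/331215677 ≈ 0.80651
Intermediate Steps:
o(l, C) = (C + l)*(C - 95/l - 94/C) (o(l, C) = (C + l)*(C + (-95/l - 94/C)) = (C + l)*(C - 95/l - 94/C))
(20164 + 3547)/(1368 + o(86, 131)) = (20164 + 3547)/(1368 + (-189 + 131**2 + 131*86 - 95*131/86 - 94*86/131)) = 23711/(1368 + (-189 + 17161 + 11266 - 95*131*1/86 - 94*86*1/131)) = 23711/(1368 + (-189 + 17161 + 11266 - 12445/86 - 8084/131)) = 23711/(1368 + 315803789/11266) = 23711/(331215677/11266) = 23711*(11266/331215677) = 267128126/331215677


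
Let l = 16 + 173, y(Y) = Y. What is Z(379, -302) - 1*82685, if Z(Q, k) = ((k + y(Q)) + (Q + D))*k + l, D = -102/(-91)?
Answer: -20069732/91 ≈ -2.2055e+5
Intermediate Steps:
D = 102/91 (D = -102*(-1/91) = 102/91 ≈ 1.1209)
l = 189
Z(Q, k) = 189 + k*(102/91 + k + 2*Q) (Z(Q, k) = ((k + Q) + (Q + 102/91))*k + 189 = ((Q + k) + (102/91 + Q))*k + 189 = (102/91 + k + 2*Q)*k + 189 = k*(102/91 + k + 2*Q) + 189 = 189 + k*(102/91 + k + 2*Q))
Z(379, -302) - 1*82685 = (189 + (-302)² + (102/91)*(-302) + 2*379*(-302)) - 1*82685 = (189 + 91204 - 30804/91 - 228916) - 82685 = -12545397/91 - 82685 = -20069732/91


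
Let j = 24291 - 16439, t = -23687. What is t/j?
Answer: -23687/7852 ≈ -3.0167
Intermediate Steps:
j = 7852
t/j = -23687/7852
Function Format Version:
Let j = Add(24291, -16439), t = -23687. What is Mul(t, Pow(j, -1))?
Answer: Rational(-23687, 7852) ≈ -3.0167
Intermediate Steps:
j = 7852
Mul(t, Pow(j, -1)) = Mul(-23687, Pow(7852, -1)) = Mul(-23687, Rational(1, 7852)) = Rational(-23687, 7852)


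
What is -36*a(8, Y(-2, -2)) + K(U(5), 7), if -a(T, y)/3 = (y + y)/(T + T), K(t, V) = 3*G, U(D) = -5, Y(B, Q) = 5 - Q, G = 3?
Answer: 207/2 ≈ 103.50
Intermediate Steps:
K(t, V) = 9 (K(t, V) = 3*3 = 9)
a(T, y) = -3*y/T (a(T, y) = -3*(y + y)/(T + T) = -3*2*y/(2*T) = -3*2*y*1/(2*T) = -3*y/T)
-36*a(8, Y(-2, -2)) + K(U(5), 7) = -(-108)*(5 - 1*(-2))/8 + 9 = -(-108)*(5 + 2)/8 + 9 = -(-108)*7/8 + 9 = -36*(-21/8) + 9 = 189/2 + 9 = 207/2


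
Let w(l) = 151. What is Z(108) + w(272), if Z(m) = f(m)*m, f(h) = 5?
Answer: 691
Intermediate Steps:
Z(m) = 5*m
Z(108) + w(272) = 5*108 + 151 = 540 + 151 = 691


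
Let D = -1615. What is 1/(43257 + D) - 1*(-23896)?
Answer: 995077233/41642 ≈ 23896.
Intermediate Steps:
1/(43257 + D) - 1*(-23896) = 1/(43257 - 1615) - 1*(-23896) = 1/41642 + 23896 = 995077233/41642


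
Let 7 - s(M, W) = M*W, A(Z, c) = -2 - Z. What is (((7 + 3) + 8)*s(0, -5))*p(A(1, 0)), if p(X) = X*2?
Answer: -756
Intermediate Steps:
p(X) = 2*X
s(M, W) = 7 - M*W
(((7 + 3) + 8)*s(0, -5))*p(A(1, 0)) = (((7 + 3) + 8)*(7 - 1*0*(-5)))*(2*(-2 - 1*1)) = ((10 + 8)*(7 + 0))*(2*(-2 - 1)) = (18*7)*(2*(-3)) = 126*(-6) = -756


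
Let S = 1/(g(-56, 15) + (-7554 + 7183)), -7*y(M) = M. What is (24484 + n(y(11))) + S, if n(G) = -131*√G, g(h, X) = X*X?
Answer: 3574663/146 - 131*I*√77/7 ≈ 24484.0 - 164.22*I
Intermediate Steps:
y(M) = -M/7
g(h, X) = X²
S = -1/146 (S = 1/(15² + (-7554 + 7183)) = 1/(225 - 371) = 1/(-146) = -1/146 ≈ -0.0068493)
(24484 + n(y(11))) + S = (24484 - 131*I*√77/7) - 1/146 = 3574663/146 - 131*I*√77/7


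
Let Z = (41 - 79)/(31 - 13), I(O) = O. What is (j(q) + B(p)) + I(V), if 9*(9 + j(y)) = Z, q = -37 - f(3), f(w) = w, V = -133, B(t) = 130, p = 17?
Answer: -991/81 ≈ -12.235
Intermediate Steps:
Z = -19/9 (Z = -38/18 = -38*1/18 = -19/9 ≈ -2.1111)
q = -40 (q = -37 - 1*3 = -37 - 3 = -40)
j(y) = -748/81 (j(y) = -9 + (⅑)*(-19/9) = -9 - 19/81 = -748/81)
(j(q) + B(p)) + I(V) = (-748/81 + 130) - 133 = 9782/81 - 133 = -991/81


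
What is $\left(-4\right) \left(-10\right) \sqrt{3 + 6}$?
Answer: $120$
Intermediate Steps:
$\left(-4\right) \left(-10\right) \sqrt{3 + 6} = 40 \sqrt{9} = 40 \cdot 3 = 120$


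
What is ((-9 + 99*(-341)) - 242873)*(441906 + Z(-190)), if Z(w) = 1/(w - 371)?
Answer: -4034227469345/33 ≈ -1.2225e+11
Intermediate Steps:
Z(w) = 1/(-371 + w)
((-9 + 99*(-341)) - 242873)*(441906 + Z(-190)) = ((-9 + 99*(-341)) - 242873)*(441906 + 1/(-371 - 190)) = ((-9 - 33759) - 242873)*(441906 + 1/(-561)) = (-33768 - 242873)*(441906 - 1/561) = -276641*247909265/561 = -4034227469345/33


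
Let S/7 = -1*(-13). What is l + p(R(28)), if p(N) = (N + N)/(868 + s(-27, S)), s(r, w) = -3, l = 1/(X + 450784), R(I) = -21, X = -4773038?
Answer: -181535533/3738749710 ≈ -0.048555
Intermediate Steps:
S = 91 (S = 7*(-1*(-13)) = 7*13 = 91)
l = -1/4322254 (l = 1/(-4773038 + 450784) = 1/(-4322254) = -1/4322254 ≈ -2.3136e-7)
p(N) = 2*N/865 (p(N) = (N + N)/(868 - 3) = (2*N)/865 = (2*N)*(1/865) = 2*N/865)
l + p(R(28)) = -1/4322254 + (2/865)*(-21) = -1/4322254 - 42/865 = -181535533/3738749710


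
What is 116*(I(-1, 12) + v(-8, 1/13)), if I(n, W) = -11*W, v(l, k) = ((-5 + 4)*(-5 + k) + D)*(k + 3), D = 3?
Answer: -2109808/169 ≈ -12484.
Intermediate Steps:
v(l, k) = (3 + k)*(8 - k) (v(l, k) = ((-5 + 4)*(-5 + k) + 3)*(k + 3) = (-(-5 + k) + 3)*(3 + k) = ((5 - k) + 3)*(3 + k) = (8 - k)*(3 + k) = (3 + k)*(8 - k))
116*(I(-1, 12) + v(-8, 1/13)) = 116*(-11*12 + (24 - (1/13)² + 5*(1/13))) = 116*(-132 + (24 - (1*(1/13))² + 5*(1*(1/13)))) = 116*(-132 + (24 - (1/13)² + 5*(1/13))) = 116*(-132 + (24 - 1*1/169 + 5/13)) = 116*(-132 + (24 - 1/169 + 5/13)) = 116*(-132 + 4120/169) = 116*(-18188/169) = -2109808/169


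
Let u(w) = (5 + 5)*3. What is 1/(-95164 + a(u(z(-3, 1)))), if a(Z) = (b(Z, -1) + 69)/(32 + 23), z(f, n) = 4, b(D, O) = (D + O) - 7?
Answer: -55/5233929 ≈ -1.0508e-5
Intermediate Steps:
b(D, O) = -7 + D + O
u(w) = 30 (u(w) = 10*3 = 30)
a(Z) = 61/55 + Z/55 (a(Z) = ((-7 + Z - 1) + 69)/(32 + 23) = ((-8 + Z) + 69)/55 = (61 + Z)*(1/55) = 61/55 + Z/55)
1/(-95164 + a(u(z(-3, 1)))) = 1/(-95164 + (61/55 + (1/55)*30)) = 1/(-95164 + (61/55 + 6/11)) = 1/(-95164 + 91/55) = 1/(-5233929/55) = -55/5233929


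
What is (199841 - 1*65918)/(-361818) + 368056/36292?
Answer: 10692412691/1094258238 ≈ 9.7714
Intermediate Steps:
(199841 - 1*65918)/(-361818) + 368056/36292 = (199841 - 65918)*(-1/361818) + 368056*(1/36292) = 133923*(-1/361818) + 92014/9073 = -44641/120606 + 92014/9073 = 10692412691/1094258238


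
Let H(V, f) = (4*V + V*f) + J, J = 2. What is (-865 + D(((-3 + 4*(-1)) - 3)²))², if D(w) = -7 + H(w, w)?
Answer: 90820900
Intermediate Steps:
H(V, f) = 2 + 4*V + V*f (H(V, f) = (4*V + V*f) + 2 = 2 + 4*V + V*f)
D(w) = -5 + w² + 4*w (D(w) = -7 + (2 + 4*w + w*w) = -7 + (2 + 4*w + w²) = -7 + (2 + w² + 4*w) = -5 + w² + 4*w)
(-865 + D(((-3 + 4*(-1)) - 3)²))² = (-865 + (-5 + (((-3 + 4*(-1)) - 3)²)² + 4*((-3 + 4*(-1)) - 3)²))² = (-865 + (-5 + (((-3 - 4) - 3)²)² + 4*((-3 - 4) - 3)²))² = (-865 + (-5 + ((-7 - 3)²)² + 4*(-7 - 3)²))² = (-865 + (-5 + ((-10)²)² + 4*(-10)²))² = (-865 + (-5 + 100² + 4*100))² = (-865 + (-5 + 10000 + 400))² = (-865 + 10395)² = 9530² = 90820900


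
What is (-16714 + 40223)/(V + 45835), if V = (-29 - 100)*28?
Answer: 23509/42223 ≈ 0.55678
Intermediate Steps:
V = -3612 (V = -129*28 = -3612)
(-16714 + 40223)/(V + 45835) = (-16714 + 40223)/(-3612 + 45835) = 23509/42223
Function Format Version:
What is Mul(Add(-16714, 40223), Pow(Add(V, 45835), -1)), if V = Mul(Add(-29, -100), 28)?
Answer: Rational(23509, 42223) ≈ 0.55678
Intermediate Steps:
V = -3612 (V = Mul(-129, 28) = -3612)
Mul(Add(-16714, 40223), Pow(Add(V, 45835), -1)) = Mul(Add(-16714, 40223), Pow(Add(-3612, 45835), -1)) = Mul(23509, Pow(42223, -1)) = Mul(23509, Rational(1, 42223)) = Rational(23509, 42223)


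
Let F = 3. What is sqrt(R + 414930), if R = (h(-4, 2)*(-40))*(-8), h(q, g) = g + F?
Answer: sqrt(416530) ≈ 645.39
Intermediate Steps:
h(q, g) = 3 + g (h(q, g) = g + 3 = 3 + g)
R = 1600 (R = ((3 + 2)*(-40))*(-8) = (5*(-40))*(-8) = -200*(-8) = 1600)
sqrt(R + 414930) = sqrt(1600 + 414930) = sqrt(416530)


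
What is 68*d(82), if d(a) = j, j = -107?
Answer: -7276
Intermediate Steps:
d(a) = -107
68*d(82) = 68*(-107) = -7276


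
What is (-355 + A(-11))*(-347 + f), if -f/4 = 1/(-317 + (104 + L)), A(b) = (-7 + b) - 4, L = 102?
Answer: 14519401/111 ≈ 1.3081e+5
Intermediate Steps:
A(b) = -11 + b
f = 4/111 (f = -4/(-317 + (104 + 102)) = -4/(-317 + 206) = -4/(-111) = -4*(-1/111) = 4/111 ≈ 0.036036)
(-355 + A(-11))*(-347 + f) = (-355 + (-11 - 11))*(-347 + 4/111) = (-355 - 22)*(-38513/111) = -377*(-38513/111) = 14519401/111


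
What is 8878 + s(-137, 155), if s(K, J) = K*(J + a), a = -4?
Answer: -11809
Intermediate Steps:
s(K, J) = K*(-4 + J) (s(K, J) = K*(J - 4) = K*(-4 + J))
8878 + s(-137, 155) = 8878 - 137*(-4 + 155) = 8878 - 137*151 = 8878 - 20687 = -11809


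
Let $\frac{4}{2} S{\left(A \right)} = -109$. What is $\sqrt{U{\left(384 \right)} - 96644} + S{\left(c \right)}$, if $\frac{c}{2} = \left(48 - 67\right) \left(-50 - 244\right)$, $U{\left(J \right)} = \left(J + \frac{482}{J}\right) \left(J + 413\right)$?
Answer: $- \frac{109}{2} + \frac{\sqrt{121192935}}{24} \approx 404.2$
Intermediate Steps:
$U{\left(J \right)} = \left(413 + J\right) \left(J + \frac{482}{J}\right)$ ($U{\left(J \right)} = \left(J + \frac{482}{J}\right) \left(413 + J\right) = \left(413 + J\right) \left(J + \frac{482}{J}\right)$)
$c = 11172$ ($c = 2 \left(48 - 67\right) \left(-50 - 244\right) = 2 \left(\left(-19\right) \left(-294\right)\right) = 2 \cdot 5586 = 11172$)
$S{\left(A \right)} = - \frac{109}{2}$ ($S{\left(A \right)} = \frac{1}{2} \left(-109\right) = - \frac{109}{2}$)
$\sqrt{U{\left(384 \right)} - 96644} + S{\left(c \right)} = \sqrt{\left(482 + 384^{2} + 413 \cdot 384 + \frac{199066}{384}\right) - 96644} - \frac{109}{2} = \sqrt{\left(482 + 147456 + 158592 + 199066 \cdot \frac{1}{384}\right) - 96644} - \frac{109}{2} = \sqrt{\left(482 + 147456 + 158592 + \frac{99533}{192}\right) - 96644} - \frac{109}{2} = \sqrt{\frac{58953293}{192} - 96644} - \frac{109}{2} = \sqrt{\frac{40397645}{192}} - \frac{109}{2} = \frac{\sqrt{121192935}}{24} - \frac{109}{2} = - \frac{109}{2} + \frac{\sqrt{121192935}}{24}$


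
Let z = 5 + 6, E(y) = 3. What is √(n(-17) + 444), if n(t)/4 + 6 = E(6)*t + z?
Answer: 2*√65 ≈ 16.125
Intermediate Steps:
z = 11
n(t) = 20 + 12*t (n(t) = -24 + 4*(3*t + 11) = -24 + 4*(11 + 3*t) = -24 + (44 + 12*t) = 20 + 12*t)
√(n(-17) + 444) = √((20 + 12*(-17)) + 444) = √((20 - 204) + 444) = √(-184 + 444) = √260 = 2*√65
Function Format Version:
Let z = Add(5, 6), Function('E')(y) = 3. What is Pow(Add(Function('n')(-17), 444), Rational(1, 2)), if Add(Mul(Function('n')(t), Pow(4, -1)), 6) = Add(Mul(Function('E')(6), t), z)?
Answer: Mul(2, Pow(65, Rational(1, 2))) ≈ 16.125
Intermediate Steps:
z = 11
Function('n')(t) = Add(20, Mul(12, t)) (Function('n')(t) = Add(-24, Mul(4, Add(Mul(3, t), 11))) = Add(-24, Mul(4, Add(11, Mul(3, t)))) = Add(-24, Add(44, Mul(12, t))) = Add(20, Mul(12, t)))
Pow(Add(Function('n')(-17), 444), Rational(1, 2)) = Pow(Add(Add(20, Mul(12, -17)), 444), Rational(1, 2)) = Pow(Add(Add(20, -204), 444), Rational(1, 2)) = Pow(Add(-184, 444), Rational(1, 2)) = Pow(260, Rational(1, 2)) = Mul(2, Pow(65, Rational(1, 2)))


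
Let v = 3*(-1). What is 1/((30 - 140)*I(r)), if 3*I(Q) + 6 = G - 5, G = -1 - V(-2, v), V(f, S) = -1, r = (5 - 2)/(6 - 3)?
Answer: 3/1210 ≈ 0.0024793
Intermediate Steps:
v = -3
r = 1 (r = 3/3 = 3*(⅓) = 1)
G = 0 (G = -1 - 1*(-1) = -1 + 1 = 0)
I(Q) = -11/3 (I(Q) = -2 + (0 - 5)/3 = -2 + (⅓)*(-5) = -2 - 5/3 = -11/3)
1/((30 - 140)*I(r)) = 1/((30 - 140)*(-11/3)) = 1/(-110*(-11/3)) = 1/(1210/3) = 3/1210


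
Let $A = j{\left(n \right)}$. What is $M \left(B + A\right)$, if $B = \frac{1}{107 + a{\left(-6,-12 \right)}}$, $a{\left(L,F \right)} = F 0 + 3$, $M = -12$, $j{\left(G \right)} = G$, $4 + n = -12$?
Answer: $\frac{10554}{55} \approx 191.89$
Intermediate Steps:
$n = -16$ ($n = -4 - 12 = -16$)
$A = -16$
$a{\left(L,F \right)} = 3$ ($a{\left(L,F \right)} = 0 + 3 = 3$)
$B = \frac{1}{110}$ ($B = \frac{1}{107 + 3} = \frac{1}{110} \approx 0.0090909$)
$M \left(B + A\right) = - 12 \left(\frac{1}{110} - 16\right) = \left(-12\right) \left(- \frac{1759}{110}\right) = \frac{10554}{55}$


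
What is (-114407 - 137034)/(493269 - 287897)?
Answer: -251441/205372 ≈ -1.2243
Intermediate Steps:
(-114407 - 137034)/(493269 - 287897) = -251441/205372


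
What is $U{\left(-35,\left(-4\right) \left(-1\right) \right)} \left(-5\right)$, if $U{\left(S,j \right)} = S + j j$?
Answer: $95$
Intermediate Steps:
$U{\left(S,j \right)} = S + j^{2}$
$U{\left(-35,\left(-4\right) \left(-1\right) \right)} \left(-5\right) = \left(-35 + \left(\left(-4\right) \left(-1\right)\right)^{2}\right) \left(-5\right) = \left(-35 + 4^{2}\right) \left(-5\right) = \left(-35 + 16\right) \left(-5\right) = \left(-19\right) \left(-5\right) = 95$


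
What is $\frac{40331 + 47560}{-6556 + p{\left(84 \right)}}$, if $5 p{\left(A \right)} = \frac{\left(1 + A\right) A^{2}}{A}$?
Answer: $- \frac{87891}{5128} \approx -17.139$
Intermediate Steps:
$p{\left(A \right)} = \frac{A \left(1 + A\right)}{5}$ ($p{\left(A \right)} = \frac{\left(1 + A\right) A^{2} \frac{1}{A}}{5} = \frac{A^{2} \left(1 + A\right) \frac{1}{A}}{5} = \frac{A \left(1 + A\right)}{5}$)
$\frac{40331 + 47560}{-6556 + p{\left(84 \right)}} = \frac{40331 + 47560}{-6556 + \frac{1}{5} \cdot 84 \left(1 + 84\right)} = \frac{87891}{-6556 + \frac{1}{5} \cdot 84 \cdot 85} = \frac{87891}{-6556 + 1428} = \frac{87891}{-5128} = 87891 \left(- \frac{1}{5128}\right) = - \frac{87891}{5128}$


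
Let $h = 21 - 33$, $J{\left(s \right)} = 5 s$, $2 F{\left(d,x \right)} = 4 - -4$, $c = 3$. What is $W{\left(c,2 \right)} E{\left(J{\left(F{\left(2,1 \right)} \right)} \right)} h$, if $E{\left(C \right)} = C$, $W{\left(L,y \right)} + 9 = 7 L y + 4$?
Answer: $-8880$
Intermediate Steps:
$F{\left(d,x \right)} = 4$ ($F{\left(d,x \right)} = \frac{4 - -4}{2} = \frac{4 + 4}{2} = \frac{1}{2} \cdot 8 = 4$)
$W{\left(L,y \right)} = -5 + 7 L y$ ($W{\left(L,y \right)} = -9 + \left(7 L y + 4\right) = -9 + \left(4 + 7 L y\right) = -5 + 7 L y$)
$h = -12$
$W{\left(c,2 \right)} E{\left(J{\left(F{\left(2,1 \right)} \right)} \right)} h = \left(-5 + 7 \cdot 3 \cdot 2\right) 5 \cdot 4 \left(-12\right) = \left(-5 + 42\right) 20 \left(-12\right) = 37 \cdot 20 \left(-12\right) = 740 \left(-12\right) = -8880$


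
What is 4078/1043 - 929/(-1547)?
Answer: 1039659/230503 ≈ 4.5104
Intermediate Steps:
4078/1043 - 929/(-1547) = 4078*(1/1043) - 929*(-1/1547) = 4078/1043 + 929/1547 = 1039659/230503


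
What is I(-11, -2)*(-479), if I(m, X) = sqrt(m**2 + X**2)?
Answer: -2395*sqrt(5) ≈ -5355.4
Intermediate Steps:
I(m, X) = sqrt(X**2 + m**2)
I(-11, -2)*(-479) = sqrt((-2)**2 + (-11)**2)*(-479) = sqrt(4 + 121)*(-479) = sqrt(125)*(-479) = (5*sqrt(5))*(-479) = -2395*sqrt(5)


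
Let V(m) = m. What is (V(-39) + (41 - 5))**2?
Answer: 9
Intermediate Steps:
(V(-39) + (41 - 5))**2 = (-39 + (41 - 5))**2 = (-39 + 36)**2 = (-3)**2 = 9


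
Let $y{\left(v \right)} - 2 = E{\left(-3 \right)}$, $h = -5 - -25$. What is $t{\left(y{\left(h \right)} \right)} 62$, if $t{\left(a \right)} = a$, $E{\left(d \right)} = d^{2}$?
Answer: $682$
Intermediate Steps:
$h = 20$ ($h = -5 + 25 = 20$)
$y{\left(v \right)} = 11$ ($y{\left(v \right)} = 2 + \left(-3\right)^{2} = 2 + 9 = 11$)
$t{\left(y{\left(h \right)} \right)} 62 = 11 \cdot 62 = 682$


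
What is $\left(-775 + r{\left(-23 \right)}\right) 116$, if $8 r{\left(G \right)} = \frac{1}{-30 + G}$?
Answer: $- \frac{9529429}{106} \approx -89900.0$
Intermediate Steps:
$r{\left(G \right)} = \frac{1}{8 \left(-30 + G\right)}$
$\left(-775 + r{\left(-23 \right)}\right) 116 = \left(-775 + \frac{1}{8 \left(-30 - 23\right)}\right) 116 = \left(-775 + \frac{1}{8 \left(-53\right)}\right) 116 = \left(-775 + \frac{1}{8} \left(- \frac{1}{53}\right)\right) 116 = \left(-775 - \frac{1}{424}\right) 116 = \left(- \frac{328601}{424}\right) 116 = - \frac{9529429}{106}$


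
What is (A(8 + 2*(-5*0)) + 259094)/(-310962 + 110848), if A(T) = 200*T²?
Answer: -135947/100057 ≈ -1.3587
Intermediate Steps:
(A(8 + 2*(-5*0)) + 259094)/(-310962 + 110848) = (200*(8 + 2*(-5*0))² + 259094)/(-310962 + 110848) = (200*(8 + 2*0)² + 259094)/(-200114) = (200*(8 + 0)² + 259094)*(-1/200114) = (200*8² + 259094)*(-1/200114) = (200*64 + 259094)*(-1/200114) = (12800 + 259094)*(-1/200114) = 271894*(-1/200114) = -135947/100057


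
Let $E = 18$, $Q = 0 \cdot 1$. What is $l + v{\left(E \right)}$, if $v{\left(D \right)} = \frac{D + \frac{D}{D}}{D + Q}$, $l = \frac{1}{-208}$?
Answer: $\frac{1967}{1872} \approx 1.0507$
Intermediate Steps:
$l = - \frac{1}{208} \approx -0.0048077$
$Q = 0$
$v{\left(D \right)} = \frac{1 + D}{D}$ ($v{\left(D \right)} = \frac{D + \frac{D}{D}}{D + 0} = \frac{D + 1}{D} = \frac{1 + D}{D}$)
$l + v{\left(E \right)} = - \frac{1}{208} + \frac{1 + 18}{18} = - \frac{1}{208} + \frac{1}{18} \cdot 19 = - \frac{1}{208} + \frac{19}{18} = \frac{1967}{1872}$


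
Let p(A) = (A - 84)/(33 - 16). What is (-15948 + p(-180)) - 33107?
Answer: -834199/17 ≈ -49071.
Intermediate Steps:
p(A) = -84/17 + A/17 (p(A) = (-84 + A)/17 = (-84 + A)*(1/17) = -84/17 + A/17)
(-15948 + p(-180)) - 33107 = (-15948 + (-84/17 + (1/17)*(-180))) - 33107 = (-15948 + (-84/17 - 180/17)) - 33107 = (-15948 - 264/17) - 33107 = -271380/17 - 33107 = -834199/17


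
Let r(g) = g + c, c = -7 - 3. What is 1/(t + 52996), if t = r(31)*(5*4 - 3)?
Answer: 1/53353 ≈ 1.8743e-5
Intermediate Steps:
c = -10
r(g) = -10 + g (r(g) = g - 10 = -10 + g)
t = 357 (t = (-10 + 31)*(5*4 - 3) = 21*(20 - 3) = 21*17 = 357)
1/(t + 52996) = 1/(357 + 52996) = 1/53353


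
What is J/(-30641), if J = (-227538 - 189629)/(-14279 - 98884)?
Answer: -417167/3467427483 ≈ -0.00012031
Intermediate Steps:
J = 417167/113163 (J = -417167/(-113163) = -417167*(-1/113163) = 417167/113163 ≈ 3.6864)
J/(-30641) = (417167/113163)/(-30641) = (417167/113163)*(-1/30641) = -417167/3467427483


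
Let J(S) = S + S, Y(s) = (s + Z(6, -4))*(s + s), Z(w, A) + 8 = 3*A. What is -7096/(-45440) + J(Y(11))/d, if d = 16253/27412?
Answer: -61642846949/92317040 ≈ -667.73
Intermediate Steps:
d = 16253/27412 (d = 16253*(1/27412) = 16253/27412 ≈ 0.59292)
Z(w, A) = -8 + 3*A
Y(s) = 2*s*(-20 + s) (Y(s) = (s + (-8 + 3*(-4)))*(s + s) = (s + (-8 - 12))*(2*s) = (s - 20)*(2*s) = (-20 + s)*(2*s) = 2*s*(-20 + s))
J(S) = 2*S
-7096/(-45440) + J(Y(11))/d = -7096/(-45440) + (2*(2*11*(-20 + 11)))/(16253/27412) = -7096*(-1/45440) + (2*(2*11*(-9)))*(27412/16253) = 887/5680 + (2*(-198))*(27412/16253) = 887/5680 - 396*27412/16253 = 887/5680 - 10855152/16253 = -61642846949/92317040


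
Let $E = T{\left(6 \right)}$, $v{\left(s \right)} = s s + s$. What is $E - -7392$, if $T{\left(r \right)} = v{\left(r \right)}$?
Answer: $7434$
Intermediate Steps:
$v{\left(s \right)} = s + s^{2}$ ($v{\left(s \right)} = s^{2} + s = s + s^{2}$)
$T{\left(r \right)} = r \left(1 + r\right)$
$E = 42$ ($E = 6 \left(1 + 6\right) = 6 \cdot 7 = 42$)
$E - -7392 = 42 - -7392 = 42 + 7392 = 7434$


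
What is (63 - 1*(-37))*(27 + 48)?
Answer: 7500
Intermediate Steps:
(63 - 1*(-37))*(27 + 48) = (63 + 37)*75 = 100*75 = 7500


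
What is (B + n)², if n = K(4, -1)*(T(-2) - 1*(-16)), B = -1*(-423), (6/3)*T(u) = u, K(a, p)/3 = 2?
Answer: 263169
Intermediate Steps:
K(a, p) = 6 (K(a, p) = 3*2 = 6)
T(u) = u/2
B = 423
n = 90 (n = 6*((½)*(-2) - 1*(-16)) = 6*(-1 + 16) = 6*15 = 90)
(B + n)² = (423 + 90)² = 513² = 263169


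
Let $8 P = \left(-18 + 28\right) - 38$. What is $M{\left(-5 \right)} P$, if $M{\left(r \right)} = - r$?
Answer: $- \frac{35}{2} \approx -17.5$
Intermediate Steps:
$P = - \frac{7}{2}$ ($P = \frac{\left(-18 + 28\right) - 38}{8} = \frac{10 - 38}{8} = \frac{1}{8} \left(-28\right) = - \frac{7}{2} \approx -3.5$)
$M{\left(-5 \right)} P = \left(-1\right) \left(-5\right) \left(- \frac{7}{2}\right) = 5 \left(- \frac{7}{2}\right) = - \frac{35}{2}$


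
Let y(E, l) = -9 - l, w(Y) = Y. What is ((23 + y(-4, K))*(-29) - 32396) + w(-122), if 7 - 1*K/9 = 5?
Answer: -32402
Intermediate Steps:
K = 18 (K = 63 - 9*5 = 63 - 45 = 18)
((23 + y(-4, K))*(-29) - 32396) + w(-122) = ((23 + (-9 - 1*18))*(-29) - 32396) - 122 = ((23 + (-9 - 18))*(-29) - 32396) - 122 = ((23 - 27)*(-29) - 32396) - 122 = (-4*(-29) - 32396) - 122 = (116 - 32396) - 122 = -32280 - 122 = -32402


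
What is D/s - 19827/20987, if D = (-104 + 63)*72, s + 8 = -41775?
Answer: -766477917/876899821 ≈ -0.87408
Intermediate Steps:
s = -41783 (s = -8 - 41775 = -41783)
D = -2952 (D = -41*72 = -2952)
D/s - 19827/20987 = -2952/(-41783) - 19827/20987 = -2952*(-1/41783) - 19827*1/20987 = 2952/41783 - 19827/20987 = -766477917/876899821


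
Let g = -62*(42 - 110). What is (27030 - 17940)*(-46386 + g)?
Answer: -383325300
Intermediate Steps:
g = 4216 (g = -62*(-68) = 4216)
(27030 - 17940)*(-46386 + g) = (27030 - 17940)*(-46386 + 4216) = 9090*(-42170) = -383325300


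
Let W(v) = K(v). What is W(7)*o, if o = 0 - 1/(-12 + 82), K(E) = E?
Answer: -1/10 ≈ -0.10000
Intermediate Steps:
W(v) = v
o = -1/70 (o = 0 - 1/70 = -1/70 ≈ -0.014286)
W(7)*o = 7*(-1/70) = -1/10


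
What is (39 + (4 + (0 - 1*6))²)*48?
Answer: 2064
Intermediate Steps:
(39 + (4 + (0 - 1*6))²)*48 = (39 + (4 + (0 - 6))²)*48 = (39 + (4 - 6)²)*48 = (39 + (-2)²)*48 = (39 + 4)*48 = 43*48 = 2064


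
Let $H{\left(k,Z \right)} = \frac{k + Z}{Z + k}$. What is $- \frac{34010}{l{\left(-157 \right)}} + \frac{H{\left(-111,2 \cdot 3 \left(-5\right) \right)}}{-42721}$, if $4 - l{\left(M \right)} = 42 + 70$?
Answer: $\frac{726470551}{2306934} \approx 314.91$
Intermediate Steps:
$l{\left(M \right)} = -108$ ($l{\left(M \right)} = 4 - \left(42 + 70\right) = 4 - 112 = -108$)
$H{\left(k,Z \right)} = 1$ ($H{\left(k,Z \right)} = \frac{Z + k}{Z + k} = 1$)
$- \frac{34010}{l{\left(-157 \right)}} + \frac{H{\left(-111,2 \cdot 3 \left(-5\right) \right)}}{-42721} = - \frac{34010}{-108} + 1 \frac{1}{-42721} = \left(-34010\right) \left(- \frac{1}{108}\right) + 1 \left(- \frac{1}{42721}\right) = \frac{17005}{54} - \frac{1}{42721} = \frac{726470551}{2306934}$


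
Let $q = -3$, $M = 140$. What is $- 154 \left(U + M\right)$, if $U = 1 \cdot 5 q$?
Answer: $-19250$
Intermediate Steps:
$U = -15$ ($U = 1 \cdot 5 \left(-3\right) = 5 \left(-3\right) = -15$)
$- 154 \left(U + M\right) = - 154 \left(-15 + 140\right) = \left(-154\right) 125 = -19250$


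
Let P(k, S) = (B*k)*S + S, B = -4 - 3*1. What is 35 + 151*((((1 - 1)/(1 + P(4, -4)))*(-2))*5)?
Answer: 35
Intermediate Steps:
B = -7 (B = -4 - 3 = -7)
P(k, S) = S - 7*S*k (P(k, S) = (-7*k)*S + S = -7*S*k + S = S - 7*S*k)
35 + 151*((((1 - 1)/(1 + P(4, -4)))*(-2))*5) = 35 + 151*((((1 - 1)/(1 - 4*(1 - 7*4)))*(-2))*5) = 35 + 151*(((0/(1 - 4*(1 - 28)))*(-2))*5) = 35 + 151*(((0/(1 - 4*(-27)))*(-2))*5) = 35 + 151*(((0/(1 + 108))*(-2))*5) = 35 + 151*(((0/109)*(-2))*5) = 35 + 151*(((0*(1/109))*(-2))*5) = 35 + 151*((0*(-2))*5) = 35 + 151*(0*5) = 35 + 151*0 = 35 + 0 = 35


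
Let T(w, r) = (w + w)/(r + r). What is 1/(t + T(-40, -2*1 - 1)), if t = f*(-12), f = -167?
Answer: 3/6052 ≈ 0.00049570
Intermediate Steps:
T(w, r) = w/r (T(w, r) = (2*w)/((2*r)) = (2*w)*(1/(2*r)) = w/r)
t = 2004 (t = -167*(-12) = 2004)
1/(t + T(-40, -2*1 - 1)) = 1/(2004 - 40/(-2*1 - 1)) = 1/(2004 - 40/(-2 - 1)) = 1/(2004 - 40/(-3)) = 1/(2004 - 40*(-⅓)) = 1/(2004 + 40/3) = 1/(6052/3) = 3/6052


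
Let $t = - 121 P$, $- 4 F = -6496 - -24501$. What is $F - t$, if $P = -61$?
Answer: $- \frac{47529}{4} \approx -11882.0$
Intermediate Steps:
$F = - \frac{18005}{4}$ ($F = - \frac{-6496 - -24501}{4} = - \frac{-6496 + 24501}{4} = \left(- \frac{1}{4}\right) 18005 = - \frac{18005}{4} \approx -4501.3$)
$t = 7381$ ($t = \left(-121\right) \left(-61\right) = 7381$)
$F - t = - \frac{18005}{4} - 7381 = - \frac{47529}{4}$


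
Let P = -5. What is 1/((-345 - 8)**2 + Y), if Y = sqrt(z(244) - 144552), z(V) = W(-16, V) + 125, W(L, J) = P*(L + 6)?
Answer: 353/43987386 - I*sqrt(144377)/15527547258 ≈ 8.025e-6 - 2.4471e-8*I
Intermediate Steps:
W(L, J) = -30 - 5*L (W(L, J) = -5*(L + 6) = -5*(6 + L) = -30 - 5*L)
z(V) = 175 (z(V) = (-30 - 5*(-16)) + 125 = (-30 + 80) + 125 = 50 + 125 = 175)
Y = I*sqrt(144377) (Y = sqrt(175 - 144552) = sqrt(-144377) = I*sqrt(144377) ≈ 379.97*I)
1/((-345 - 8)**2 + Y) = 1/((-345 - 8)**2 + I*sqrt(144377)) = 1/((-353)**2 + I*sqrt(144377)) = 1/(124609 + I*sqrt(144377))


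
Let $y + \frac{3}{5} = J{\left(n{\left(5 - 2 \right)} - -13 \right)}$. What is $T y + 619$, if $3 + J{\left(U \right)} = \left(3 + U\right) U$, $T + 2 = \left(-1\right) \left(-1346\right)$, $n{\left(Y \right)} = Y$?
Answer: $\frac{2021783}{5} \approx 4.0436 \cdot 10^{5}$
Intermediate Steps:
$T = 1344$ ($T = -2 - -1346 = -2 + 1346 = 1344$)
$J{\left(U \right)} = -3 + U \left(3 + U\right)$ ($J{\left(U \right)} = -3 + \left(3 + U\right) U = -3 + U \left(3 + U\right)$)
$y = \frac{1502}{5}$ ($y = - \frac{3}{5} + \left(-3 + \left(\left(5 - 2\right) - -13\right)^{2} + 3 \left(\left(5 - 2\right) - -13\right)\right) = - \frac{3}{5} + \left(-3 + \left(\left(5 - 2\right) + 13\right)^{2} + 3 \left(\left(5 - 2\right) + 13\right)\right) = - \frac{3}{5} + \left(-3 + \left(3 + 13\right)^{2} + 3 \left(3 + 13\right)\right) = - \frac{3}{5} + \left(-3 + 16^{2} + 3 \cdot 16\right) = - \frac{3}{5} + \left(-3 + 256 + 48\right) = - \frac{3}{5} + 301 = \frac{1502}{5} \approx 300.4$)
$T y + 619 = 1344 \cdot \frac{1502}{5} + 619 = \frac{2018688}{5} + 619 = \frac{2021783}{5}$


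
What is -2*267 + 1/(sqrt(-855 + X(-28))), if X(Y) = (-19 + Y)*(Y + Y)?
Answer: -534 + sqrt(1777)/1777 ≈ -533.98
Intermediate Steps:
X(Y) = 2*Y*(-19 + Y) (X(Y) = (-19 + Y)*(2*Y) = 2*Y*(-19 + Y))
-2*267 + 1/(sqrt(-855 + X(-28))) = -2*267 + 1/(sqrt(-855 + 2*(-28)*(-19 - 28))) = -534 + 1/(sqrt(-855 + 2*(-28)*(-47))) = -534 + 1/(sqrt(-855 + 2632)) = -534 + 1/(sqrt(1777)) = -534 + sqrt(1777)/1777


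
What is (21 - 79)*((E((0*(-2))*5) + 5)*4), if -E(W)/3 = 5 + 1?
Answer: 3016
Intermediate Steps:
E(W) = -18 (E(W) = -3*(5 + 1) = -3*6 = -18)
(21 - 79)*((E((0*(-2))*5) + 5)*4) = (21 - 79)*((-18 + 5)*4) = -(-754)*4 = -58*(-52) = 3016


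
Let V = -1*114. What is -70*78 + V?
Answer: -5574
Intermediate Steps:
V = -114
-70*78 + V = -70*78 - 114 = -5460 - 114 = -5574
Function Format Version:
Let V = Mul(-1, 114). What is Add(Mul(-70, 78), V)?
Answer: -5574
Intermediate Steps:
V = -114
Add(Mul(-70, 78), V) = Add(Mul(-70, 78), -114) = Add(-5460, -114) = -5574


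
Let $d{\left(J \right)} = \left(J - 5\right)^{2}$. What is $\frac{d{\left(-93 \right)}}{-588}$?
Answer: $- \frac{49}{3} \approx -16.333$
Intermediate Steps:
$d{\left(J \right)} = \left(-5 + J\right)^{2}$
$\frac{d{\left(-93 \right)}}{-588} = \frac{\left(-5 - 93\right)^{2}}{-588} = \left(-98\right)^{2} \left(- \frac{1}{588}\right) = 9604 \left(- \frac{1}{588}\right) = - \frac{49}{3}$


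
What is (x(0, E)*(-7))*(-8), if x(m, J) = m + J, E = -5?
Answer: -280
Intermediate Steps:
x(m, J) = J + m
(x(0, E)*(-7))*(-8) = ((-5 + 0)*(-7))*(-8) = -5*(-7)*(-8) = 35*(-8) = -280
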